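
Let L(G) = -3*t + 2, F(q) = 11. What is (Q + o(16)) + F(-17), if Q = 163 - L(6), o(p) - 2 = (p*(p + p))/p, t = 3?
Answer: 215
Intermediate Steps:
L(G) = -7 (L(G) = -3*3 + 2 = -9 + 2 = -7)
o(p) = 2 + 2*p (o(p) = 2 + (p*(p + p))/p = 2 + (p*(2*p))/p = 2 + (2*p²)/p = 2 + 2*p)
Q = 170 (Q = 163 - 1*(-7) = 163 + 7 = 170)
(Q + o(16)) + F(-17) = (170 + (2 + 2*16)) + 11 = (170 + (2 + 32)) + 11 = (170 + 34) + 11 = 204 + 11 = 215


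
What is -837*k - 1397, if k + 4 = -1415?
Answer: 1186306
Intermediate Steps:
k = -1419 (k = -4 - 1415 = -1419)
-837*k - 1397 = -837*(-1419) - 1397 = 1187703 - 1397 = 1186306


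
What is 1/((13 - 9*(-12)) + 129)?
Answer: 1/250 ≈ 0.0040000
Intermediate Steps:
1/((13 - 9*(-12)) + 129) = 1/((13 + 108) + 129) = 1/(121 + 129) = 1/250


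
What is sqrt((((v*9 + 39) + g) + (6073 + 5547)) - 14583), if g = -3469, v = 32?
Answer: I*sqrt(6105) ≈ 78.135*I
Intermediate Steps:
sqrt((((v*9 + 39) + g) + (6073 + 5547)) - 14583) = sqrt((((32*9 + 39) - 3469) + (6073 + 5547)) - 14583) = sqrt((((288 + 39) - 3469) + 11620) - 14583) = sqrt(((327 - 3469) + 11620) - 14583) = sqrt((-3142 + 11620) - 14583) = sqrt(8478 - 14583) = sqrt(-6105) = I*sqrt(6105)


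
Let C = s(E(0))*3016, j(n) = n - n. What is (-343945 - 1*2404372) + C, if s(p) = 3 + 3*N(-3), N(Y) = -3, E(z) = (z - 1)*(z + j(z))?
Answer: -2766413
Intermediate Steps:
j(n) = 0
E(z) = z*(-1 + z) (E(z) = (z - 1)*(z + 0) = (-1 + z)*z = z*(-1 + z))
s(p) = -6 (s(p) = 3 + 3*(-3) = 3 - 9 = -6)
C = -18096 (C = -6*3016 = -18096)
(-343945 - 1*2404372) + C = (-343945 - 1*2404372) - 18096 = (-343945 - 2404372) - 18096 = -2748317 - 18096 = -2766413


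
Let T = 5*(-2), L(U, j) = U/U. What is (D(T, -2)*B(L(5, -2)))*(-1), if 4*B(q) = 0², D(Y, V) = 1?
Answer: 0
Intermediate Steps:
L(U, j) = 1
T = -10
B(q) = 0 (B(q) = (¼)*0² = (¼)*0 = 0)
(D(T, -2)*B(L(5, -2)))*(-1) = (1*0)*(-1) = 0*(-1) = 0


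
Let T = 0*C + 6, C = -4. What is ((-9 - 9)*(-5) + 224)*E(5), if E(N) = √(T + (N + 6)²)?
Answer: 314*√127 ≈ 3538.6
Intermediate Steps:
T = 6 (T = 0*(-4) + 6 = 0 + 6 = 6)
E(N) = √(6 + (6 + N)²) (E(N) = √(6 + (N + 6)²) = √(6 + (6 + N)²))
((-9 - 9)*(-5) + 224)*E(5) = ((-9 - 9)*(-5) + 224)*√(6 + (6 + 5)²) = (-18*(-5) + 224)*√(6 + 11²) = (90 + 224)*√(6 + 121) = 314*√127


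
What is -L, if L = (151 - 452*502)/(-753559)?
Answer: -226753/753559 ≈ -0.30091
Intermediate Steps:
L = 226753/753559 (L = (151 - 226904)*(-1/753559) = -226753*(-1/753559) = 226753/753559 ≈ 0.30091)
-L = -1*226753/753559 = -226753/753559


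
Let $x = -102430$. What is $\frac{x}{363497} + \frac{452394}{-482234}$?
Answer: $- \frac{106919545219}{87645306149} \approx -1.2199$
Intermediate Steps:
$\frac{x}{363497} + \frac{452394}{-482234} = - \frac{102430}{363497} + \frac{452394}{-482234} = \left(-102430\right) \frac{1}{363497} + 452394 \left(- \frac{1}{482234}\right) = - \frac{102430}{363497} - \frac{226197}{241117} = - \frac{106919545219}{87645306149}$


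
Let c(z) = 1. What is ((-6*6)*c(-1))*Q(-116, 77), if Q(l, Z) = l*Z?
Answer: 321552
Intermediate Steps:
Q(l, Z) = Z*l
((-6*6)*c(-1))*Q(-116, 77) = (-6*6*1)*(77*(-116)) = -36*1*(-8932) = -36*(-8932) = 321552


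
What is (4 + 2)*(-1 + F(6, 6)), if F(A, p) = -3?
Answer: -24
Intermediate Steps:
(4 + 2)*(-1 + F(6, 6)) = (4 + 2)*(-1 - 3) = 6*(-4) = -24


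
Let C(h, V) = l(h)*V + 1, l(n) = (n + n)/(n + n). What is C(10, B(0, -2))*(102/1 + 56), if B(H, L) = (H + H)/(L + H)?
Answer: 158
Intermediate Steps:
l(n) = 1 (l(n) = (2*n)/((2*n)) = (2*n)*(1/(2*n)) = 1)
B(H, L) = 2*H/(H + L) (B(H, L) = (2*H)/(H + L) = 2*H/(H + L))
C(h, V) = 1 + V (C(h, V) = 1*V + 1 = V + 1 = 1 + V)
C(10, B(0, -2))*(102/1 + 56) = (1 + 2*0/(0 - 2))*(102/1 + 56) = (1 + 2*0/(-2))*(102*1 + 56) = (1 + 2*0*(-½))*(102 + 56) = (1 + 0)*158 = 1*158 = 158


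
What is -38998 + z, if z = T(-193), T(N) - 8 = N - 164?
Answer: -39347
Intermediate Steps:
T(N) = -156 + N (T(N) = 8 + (N - 164) = 8 + (-164 + N) = -156 + N)
z = -349 (z = -156 - 193 = -349)
-38998 + z = -38998 - 349 = -39347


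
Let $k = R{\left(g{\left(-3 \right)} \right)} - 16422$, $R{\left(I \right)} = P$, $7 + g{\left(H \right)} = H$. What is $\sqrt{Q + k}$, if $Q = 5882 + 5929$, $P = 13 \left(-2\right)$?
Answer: $i \sqrt{4637} \approx 68.095 i$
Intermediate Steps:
$g{\left(H \right)} = -7 + H$
$P = -26$
$R{\left(I \right)} = -26$
$Q = 11811$
$k = -16448$ ($k = -26 - 16422 = -16448$)
$\sqrt{Q + k} = \sqrt{11811 - 16448} = \sqrt{-4637} = i \sqrt{4637}$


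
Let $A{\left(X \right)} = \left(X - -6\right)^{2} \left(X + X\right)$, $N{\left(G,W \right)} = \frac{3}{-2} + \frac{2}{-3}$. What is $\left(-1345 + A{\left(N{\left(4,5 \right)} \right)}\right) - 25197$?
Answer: $- \frac{2873413}{108} \approx -26606.0$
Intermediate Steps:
$N{\left(G,W \right)} = - \frac{13}{6}$ ($N{\left(G,W \right)} = 3 \left(- \frac{1}{2}\right) + 2 \left(- \frac{1}{3}\right) = - \frac{3}{2} - \frac{2}{3} = - \frac{13}{6}$)
$A{\left(X \right)} = 2 X \left(6 + X\right)^{2}$ ($A{\left(X \right)} = \left(X + 6\right)^{2} \cdot 2 X = \left(6 + X\right)^{2} \cdot 2 X = 2 X \left(6 + X\right)^{2}$)
$\left(-1345 + A{\left(N{\left(4,5 \right)} \right)}\right) - 25197 = \left(-1345 + 2 \left(- \frac{13}{6}\right) \left(6 - \frac{13}{6}\right)^{2}\right) - 25197 = \left(-1345 + 2 \left(- \frac{13}{6}\right) \left(\frac{23}{6}\right)^{2}\right) - 25197 = \left(-1345 + 2 \left(- \frac{13}{6}\right) \frac{529}{36}\right) - 25197 = \left(-1345 - \frac{6877}{108}\right) - 25197 = - \frac{152137}{108} - 25197 = - \frac{2873413}{108}$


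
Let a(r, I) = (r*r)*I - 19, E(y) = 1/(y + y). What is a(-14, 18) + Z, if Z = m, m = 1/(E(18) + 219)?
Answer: 27668501/7885 ≈ 3509.0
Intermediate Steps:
E(y) = 1/(2*y)
m = 36/7885 (m = 1/((½)/18 + 219) = 1/((½)*(1/18) + 219) = 1/(1/36 + 219) = 1/(7885/36) = 36/7885 ≈ 0.0045656)
a(r, I) = -19 + I*r² (a(r, I) = r²*I - 19 = I*r² - 19 = -19 + I*r²)
Z = 36/7885 ≈ 0.0045656
a(-14, 18) + Z = (-19 + 18*(-14)²) + 36/7885 = (-19 + 18*196) + 36/7885 = (-19 + 3528) + 36/7885 = 3509 + 36/7885 = 27668501/7885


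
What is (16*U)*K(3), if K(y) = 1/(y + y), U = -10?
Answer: -80/3 ≈ -26.667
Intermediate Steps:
K(y) = 1/(2*y)
(16*U)*K(3) = (16*(-10))*((½)/3) = -80/3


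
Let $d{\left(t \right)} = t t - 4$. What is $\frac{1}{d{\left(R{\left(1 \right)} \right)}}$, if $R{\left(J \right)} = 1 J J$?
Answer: $- \frac{1}{3} \approx -0.33333$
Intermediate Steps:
$R{\left(J \right)} = J^{2}$ ($R{\left(J \right)} = J J = J^{2}$)
$d{\left(t \right)} = -4 + t^{2}$ ($d{\left(t \right)} = t^{2} - 4 = -4 + t^{2}$)
$\frac{1}{d{\left(R{\left(1 \right)} \right)}} = \frac{1}{-4 + \left(1^{2}\right)^{2}} = \frac{1}{-4 + 1^{2}} = \frac{1}{-4 + 1} = \frac{1}{-3} = - \frac{1}{3}$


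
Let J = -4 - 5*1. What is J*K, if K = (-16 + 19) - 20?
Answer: 153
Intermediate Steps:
K = -17 (K = 3 - 20 = -17)
J = -9 (J = -4 - 5 = -9)
J*K = -9*(-17) = 153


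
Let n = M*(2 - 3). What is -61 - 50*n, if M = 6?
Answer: 239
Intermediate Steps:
n = -6 (n = 6*(2 - 3) = 6*(-1) = -6)
-61 - 50*n = -61 - 50*(-6) = -61 + 300 = 239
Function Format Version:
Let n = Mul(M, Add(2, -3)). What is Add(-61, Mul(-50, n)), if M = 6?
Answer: 239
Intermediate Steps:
n = -6 (n = Mul(6, Add(2, -3)) = Mul(6, -1) = -6)
Add(-61, Mul(-50, n)) = Add(-61, Mul(-50, -6)) = Add(-61, 300) = 239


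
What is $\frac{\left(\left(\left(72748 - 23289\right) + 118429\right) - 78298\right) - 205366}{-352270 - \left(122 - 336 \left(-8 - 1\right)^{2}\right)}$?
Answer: $\frac{4824}{13549} \approx 0.35604$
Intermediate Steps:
$\frac{\left(\left(\left(72748 - 23289\right) + 118429\right) - 78298\right) - 205366}{-352270 - \left(122 - 336 \left(-8 - 1\right)^{2}\right)} = \frac{\left(\left(49459 + 118429\right) - 78298\right) - 205366}{-352270 - \left(122 - 336 \left(-9\right)^{2}\right)} = \frac{\left(167888 - 78298\right) - 205366}{-352270 + \left(336 \cdot 81 - 122\right)} = \frac{89590 - 205366}{-352270 + \left(27216 - 122\right)} = - \frac{115776}{-352270 + 27094} = - \frac{115776}{-325176} = \left(-115776\right) \left(- \frac{1}{325176}\right) = \frac{4824}{13549}$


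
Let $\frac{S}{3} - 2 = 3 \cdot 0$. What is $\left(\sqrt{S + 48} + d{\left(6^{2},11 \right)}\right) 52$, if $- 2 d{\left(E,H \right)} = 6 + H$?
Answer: $-442 + 156 \sqrt{6} \approx -59.88$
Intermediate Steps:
$S = 6$ ($S = 6 + 3 \cdot 3 \cdot 0 = 6 + 3 \cdot 0 = 6 + 0 = 6$)
$d{\left(E,H \right)} = -3 - \frac{H}{2}$ ($d{\left(E,H \right)} = - \frac{6 + H}{2} = -3 - \frac{H}{2}$)
$\left(\sqrt{S + 48} + d{\left(6^{2},11 \right)}\right) 52 = \left(\sqrt{6 + 48} - \frac{17}{2}\right) 52 = \left(\sqrt{54} - \frac{17}{2}\right) 52 = \left(3 \sqrt{6} - \frac{17}{2}\right) 52 = \left(- \frac{17}{2} + 3 \sqrt{6}\right) 52 = -442 + 156 \sqrt{6}$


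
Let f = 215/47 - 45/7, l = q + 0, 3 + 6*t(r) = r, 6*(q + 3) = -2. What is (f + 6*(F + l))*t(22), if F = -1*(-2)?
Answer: -30799/987 ≈ -31.205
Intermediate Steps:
q = -10/3 (q = -3 + (⅙)*(-2) = -3 - ⅓ = -10/3 ≈ -3.3333)
t(r) = -½ + r/6
l = -10/3 (l = -10/3 + 0 = -10/3 ≈ -3.3333)
F = 2
f = -610/329 (f = 215*(1/47) - 45*⅐ = 215/47 - 45/7 = -610/329 ≈ -1.8541)
(f + 6*(F + l))*t(22) = (-610/329 + 6*(2 - 10/3))*(-½ + (⅙)*22) = (-610/329 + 6*(-4/3))*(-½ + 11/3) = (-610/329 - 8)*(19/6) = -3242/329*19/6 = -30799/987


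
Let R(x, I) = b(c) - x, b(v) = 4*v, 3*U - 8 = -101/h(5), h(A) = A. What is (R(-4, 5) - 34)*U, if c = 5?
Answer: 122/3 ≈ 40.667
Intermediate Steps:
U = -61/15 (U = 8/3 + (-101/5)/3 = 8/3 + (-101*⅕)/3 = 8/3 + (⅓)*(-101/5) = 8/3 - 101/15 = -61/15 ≈ -4.0667)
R(x, I) = 20 - x (R(x, I) = 4*5 - x = 20 - x)
(R(-4, 5) - 34)*U = ((20 - 1*(-4)) - 34)*(-61/15) = ((20 + 4) - 34)*(-61/15) = (24 - 34)*(-61/15) = -10*(-61/15) = 122/3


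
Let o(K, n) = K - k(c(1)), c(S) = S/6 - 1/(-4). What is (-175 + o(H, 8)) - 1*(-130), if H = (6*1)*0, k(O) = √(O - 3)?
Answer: -45 - I*√93/6 ≈ -45.0 - 1.6073*I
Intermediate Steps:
c(S) = ¼ + S/6 (c(S) = S*(⅙) - 1*(-¼) = S/6 + ¼ = ¼ + S/6)
k(O) = √(-3 + O)
H = 0 (H = 6*0 = 0)
o(K, n) = K - I*√93/6 (o(K, n) = K - √(-3 + (¼ + (⅙)*1)) = K - √(-3 + (¼ + ⅙)) = K - √(-3 + 5/12) = K - √(-31/12) = K - I*√93/6)
(-175 + o(H, 8)) - 1*(-130) = (-175 + (0 - I*√93/6)) - 1*(-130) = (-175 - I*√93/6) + 130 = -45 - I*√93/6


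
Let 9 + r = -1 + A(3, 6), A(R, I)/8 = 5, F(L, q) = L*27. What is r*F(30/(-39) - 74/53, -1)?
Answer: -1208520/689 ≈ -1754.0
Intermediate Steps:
F(L, q) = 27*L
A(R, I) = 40 (A(R, I) = 8*5 = 40)
r = 30 (r = -9 + (-1 + 40) = -9 + 39 = 30)
r*F(30/(-39) - 74/53, -1) = 30*(27*(30/(-39) - 74/53)) = 30*(27*(30*(-1/39) - 74*1/53)) = 30*(27*(-10/13 - 74/53)) = 30*(27*(-1492/689)) = 30*(-40284/689) = -1208520/689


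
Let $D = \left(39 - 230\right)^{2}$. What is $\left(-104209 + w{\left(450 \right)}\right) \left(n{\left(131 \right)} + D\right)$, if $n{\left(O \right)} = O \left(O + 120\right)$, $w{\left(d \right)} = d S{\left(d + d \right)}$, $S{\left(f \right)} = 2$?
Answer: $-7165718858$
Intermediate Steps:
$D = 36481$ ($D = \left(-191\right)^{2} = 36481$)
$w{\left(d \right)} = 2 d$ ($w{\left(d \right)} = d 2 = 2 d$)
$n{\left(O \right)} = O \left(120 + O\right)$
$\left(-104209 + w{\left(450 \right)}\right) \left(n{\left(131 \right)} + D\right) = \left(-104209 + 2 \cdot 450\right) \left(131 \left(120 + 131\right) + 36481\right) = \left(-104209 + 900\right) \left(131 \cdot 251 + 36481\right) = - 103309 \left(32881 + 36481\right) = \left(-103309\right) 69362 = -7165718858$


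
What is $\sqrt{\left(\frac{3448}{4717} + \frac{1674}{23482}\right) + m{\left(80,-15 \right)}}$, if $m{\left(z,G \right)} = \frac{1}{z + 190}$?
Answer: $\frac{7 \sqrt{408646025844027330}}{4984406730} \approx 0.89776$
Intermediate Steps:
$m{\left(z,G \right)} = \frac{1}{190 + z}$
$\sqrt{\left(\frac{3448}{4717} + \frac{1674}{23482}\right) + m{\left(80,-15 \right)}} = \sqrt{\left(\frac{3448}{4717} + \frac{1674}{23482}\right) + \frac{1}{190 + 80}} = \sqrt{\left(3448 \cdot \frac{1}{4717} + 1674 \cdot \frac{1}{23482}\right) + \frac{1}{270}} = \sqrt{\left(\frac{3448}{4717} + \frac{837}{11741}\right) + \frac{1}{270}} = \sqrt{\frac{44431097}{55382297} + \frac{1}{270}} = \sqrt{\frac{12051778487}{14953220190}} = \frac{7 \sqrt{408646025844027330}}{4984406730}$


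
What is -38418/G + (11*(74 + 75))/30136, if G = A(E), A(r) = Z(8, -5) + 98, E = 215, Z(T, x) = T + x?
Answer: -1157599309/3043736 ≈ -380.32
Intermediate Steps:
A(r) = 101 (A(r) = (8 - 5) + 98 = 3 + 98 = 101)
G = 101
-38418/G + (11*(74 + 75))/30136 = -38418/101 + (11*(74 + 75))/30136 = -38418*1/101 + (11*149)*(1/30136) = -38418/101 + 1639*(1/30136) = -38418/101 + 1639/30136 = -1157599309/3043736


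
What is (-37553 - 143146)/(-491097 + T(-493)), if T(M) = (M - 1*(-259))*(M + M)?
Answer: 60233/86791 ≈ 0.69400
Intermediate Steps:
T(M) = 2*M*(259 + M) (T(M) = (M + 259)*(2*M) = (259 + M)*(2*M) = 2*M*(259 + M))
(-37553 - 143146)/(-491097 + T(-493)) = (-37553 - 143146)/(-491097 + 2*(-493)*(259 - 493)) = -180699/(-491097 + 2*(-493)*(-234)) = -180699/(-491097 + 230724) = -180699/(-260373) = -180699*(-1/260373) = 60233/86791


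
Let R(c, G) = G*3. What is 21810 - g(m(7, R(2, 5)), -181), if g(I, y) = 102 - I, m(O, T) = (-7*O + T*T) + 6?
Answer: 21890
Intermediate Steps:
R(c, G) = 3*G
m(O, T) = 6 + T² - 7*O (m(O, T) = (-7*O + T²) + 6 = (T² - 7*O) + 6 = 6 + T² - 7*O)
21810 - g(m(7, R(2, 5)), -181) = 21810 - (102 - (6 + (3*5)² - 7*7)) = 21810 - (102 - (6 + 15² - 49)) = 21810 - (102 - (6 + 225 - 49)) = 21810 - (102 - 1*182) = 21810 - (102 - 182) = 21810 - 1*(-80) = 21810 + 80 = 21890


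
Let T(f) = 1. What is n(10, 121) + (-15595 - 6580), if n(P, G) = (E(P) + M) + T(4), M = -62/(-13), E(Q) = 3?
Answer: -288161/13 ≈ -22166.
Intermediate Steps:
M = 62/13 (M = -62*(-1/13) = 62/13 ≈ 4.7692)
n(P, G) = 114/13 (n(P, G) = (3 + 62/13) + 1 = 101/13 + 1 = 114/13)
n(10, 121) + (-15595 - 6580) = 114/13 + (-15595 - 6580) = 114/13 - 22175 = -288161/13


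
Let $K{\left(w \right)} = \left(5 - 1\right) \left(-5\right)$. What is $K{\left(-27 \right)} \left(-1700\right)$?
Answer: $34000$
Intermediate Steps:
$K{\left(w \right)} = -20$ ($K{\left(w \right)} = 4 \left(-5\right) = -20$)
$K{\left(-27 \right)} \left(-1700\right) = \left(-20\right) \left(-1700\right) = 34000$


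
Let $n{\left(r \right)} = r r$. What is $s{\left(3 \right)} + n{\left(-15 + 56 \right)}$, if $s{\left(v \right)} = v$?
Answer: $1684$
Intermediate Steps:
$n{\left(r \right)} = r^{2}$
$s{\left(3 \right)} + n{\left(-15 + 56 \right)} = 3 + \left(-15 + 56\right)^{2} = 3 + 41^{2} = 3 + 1681 = 1684$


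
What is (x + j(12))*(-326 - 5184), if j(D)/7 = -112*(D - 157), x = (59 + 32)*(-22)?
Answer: -615345780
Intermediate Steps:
x = -2002 (x = 91*(-22) = -2002)
j(D) = 123088 - 784*D (j(D) = 7*(-112*(D - 157)) = 7*(-112*(-157 + D)) = 7*(17584 - 112*D) = 123088 - 784*D)
(x + j(12))*(-326 - 5184) = (-2002 + (123088 - 784*12))*(-326 - 5184) = (-2002 + (123088 - 9408))*(-5510) = (-2002 + 113680)*(-5510) = 111678*(-5510) = -615345780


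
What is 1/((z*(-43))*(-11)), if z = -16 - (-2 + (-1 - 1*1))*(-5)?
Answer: -1/17028 ≈ -5.8727e-5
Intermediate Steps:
z = -36 (z = -16 - (-2 + (-1 - 1))*(-5) = -16 - (-2 - 2)*(-5) = -16 - (-4)*(-5) = -16 - 1*20 = -16 - 20 = -36)
1/((z*(-43))*(-11)) = 1/(-36*(-43)*(-11)) = 1/(1548*(-11)) = 1/(-17028) = -1/17028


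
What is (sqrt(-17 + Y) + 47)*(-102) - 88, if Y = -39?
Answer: -4882 - 204*I*sqrt(14) ≈ -4882.0 - 763.3*I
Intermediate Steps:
(sqrt(-17 + Y) + 47)*(-102) - 88 = (sqrt(-17 - 39) + 47)*(-102) - 88 = (sqrt(-56) + 47)*(-102) - 88 = (2*I*sqrt(14) + 47)*(-102) - 88 = (47 + 2*I*sqrt(14))*(-102) - 88 = (-4794 - 204*I*sqrt(14)) - 88 = -4882 - 204*I*sqrt(14)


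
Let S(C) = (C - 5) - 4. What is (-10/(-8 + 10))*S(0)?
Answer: 45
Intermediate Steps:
S(C) = -9 + C (S(C) = (-5 + C) - 4 = -9 + C)
(-10/(-8 + 10))*S(0) = (-10/(-8 + 10))*(-9 + 0) = -10/2*(-9) = -10*1/2*(-9) = -5*(-9) = 45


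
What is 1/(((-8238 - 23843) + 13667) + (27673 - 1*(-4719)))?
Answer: 1/13978 ≈ 7.1541e-5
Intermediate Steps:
1/(((-8238 - 23843) + 13667) + (27673 - 1*(-4719))) = 1/((-32081 + 13667) + (27673 + 4719)) = 1/(-18414 + 32392) = 1/13978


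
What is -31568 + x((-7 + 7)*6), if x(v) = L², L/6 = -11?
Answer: -27212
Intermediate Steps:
L = -66 (L = 6*(-11) = -66)
x(v) = 4356 (x(v) = (-66)² = 4356)
-31568 + x((-7 + 7)*6) = -31568 + 4356 = -27212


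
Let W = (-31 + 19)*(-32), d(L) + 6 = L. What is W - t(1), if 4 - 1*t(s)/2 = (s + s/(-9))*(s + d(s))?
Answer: 3320/9 ≈ 368.89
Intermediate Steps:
d(L) = -6 + L
t(s) = 8 - 16*s*(-6 + 2*s)/9 (t(s) = 8 - 2*(s + s/(-9))*(s + (-6 + s)) = 8 - 2*(s + s*(-1/9))*(-6 + 2*s) = 8 - 2*(s - s/9)*(-6 + 2*s) = 8 - 2*8*s/9*(-6 + 2*s) = 8 - 16*s*(-6 + 2*s)/9)
W = 384 (W = -12*(-32) = 384)
W - t(1) = 384 - (8 - 32/9*1**2 + (32/3)*1) = 384 - (8 - 32/9*1 + 32/3) = 384 - (8 - 32/9 + 32/3) = 384 - 1*136/9 = 384 - 136/9 = 3320/9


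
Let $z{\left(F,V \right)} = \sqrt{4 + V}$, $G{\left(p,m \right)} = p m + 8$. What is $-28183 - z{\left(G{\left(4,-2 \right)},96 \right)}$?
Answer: $-28193$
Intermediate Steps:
$G{\left(p,m \right)} = 8 + m p$ ($G{\left(p,m \right)} = m p + 8 = 8 + m p$)
$-28183 - z{\left(G{\left(4,-2 \right)},96 \right)} = -28183 - \sqrt{4 + 96} = -28183 - \sqrt{100} = -28183 - 10 = -28193$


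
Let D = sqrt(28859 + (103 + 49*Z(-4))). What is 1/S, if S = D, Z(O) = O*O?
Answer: sqrt(29746)/29746 ≈ 0.0057981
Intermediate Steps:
Z(O) = O**2
D = sqrt(29746) (D = sqrt(28859 + (103 + 49*(-4)**2)) = sqrt(28859 + (103 + 49*16)) = sqrt(28859 + (103 + 784)) = sqrt(28859 + 887) = sqrt(29746) ≈ 172.47)
S = sqrt(29746) ≈ 172.47
1/S = 1/(sqrt(29746)) = sqrt(29746)/29746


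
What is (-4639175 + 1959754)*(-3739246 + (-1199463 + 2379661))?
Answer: 6856766951208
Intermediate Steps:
(-4639175 + 1959754)*(-3739246 + (-1199463 + 2379661)) = -2679421*(-3739246 + 1180198) = -2679421*(-2559048) = 6856766951208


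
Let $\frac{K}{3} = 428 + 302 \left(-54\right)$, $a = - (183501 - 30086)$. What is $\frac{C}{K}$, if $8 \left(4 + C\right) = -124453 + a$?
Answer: $\frac{35}{48} \approx 0.72917$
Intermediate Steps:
$a = -153415$ ($a = \left(-1\right) 153415 = -153415$)
$K = -47640$ ($K = 3 \left(428 + 302 \left(-54\right)\right) = 3 \left(428 - 16308\right) = 3 \left(-15880\right) = -47640$)
$C = - \frac{69475}{2}$ ($C = -4 + \frac{-124453 - 153415}{8} = -4 + \frac{1}{8} \left(-277868\right) = -4 - \frac{69467}{2} = - \frac{69475}{2} \approx -34738.0$)
$\frac{C}{K} = - \frac{69475}{2 \left(-47640\right)} = \left(- \frac{69475}{2}\right) \left(- \frac{1}{47640}\right) = \frac{35}{48}$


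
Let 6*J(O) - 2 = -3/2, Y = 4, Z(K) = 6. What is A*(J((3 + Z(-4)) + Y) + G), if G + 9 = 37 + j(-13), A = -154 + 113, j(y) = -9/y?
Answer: -184049/156 ≈ -1179.8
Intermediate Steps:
J(O) = 1/12 (J(O) = ⅓ + (-3/2)/6 = ⅓ + (-3*½)/6 = ⅓ + (⅙)*(-3/2) = ⅓ - ¼ = 1/12)
A = -41
G = 373/13 (G = -9 + (37 - 9/(-13)) = -9 + (37 - 9*(-1/13)) = -9 + (37 + 9/13) = -9 + 490/13 = 373/13 ≈ 28.692)
A*(J((3 + Z(-4)) + Y) + G) = -41*(1/12 + 373/13) = -41*4489/156 = -184049/156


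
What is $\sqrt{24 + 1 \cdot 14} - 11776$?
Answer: $-11776 + \sqrt{38} \approx -11770.0$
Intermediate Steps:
$\sqrt{24 + 1 \cdot 14} - 11776 = \sqrt{24 + 14} - 11776 = \sqrt{38} - 11776 = -11776 + \sqrt{38}$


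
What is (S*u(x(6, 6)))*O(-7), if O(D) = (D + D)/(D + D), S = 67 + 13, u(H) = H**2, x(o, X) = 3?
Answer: 720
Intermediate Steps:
S = 80
O(D) = 1 (O(D) = (2*D)/((2*D)) = (2*D)*(1/(2*D)) = 1)
(S*u(x(6, 6)))*O(-7) = (80*3**2)*1 = (80*9)*1 = 720*1 = 720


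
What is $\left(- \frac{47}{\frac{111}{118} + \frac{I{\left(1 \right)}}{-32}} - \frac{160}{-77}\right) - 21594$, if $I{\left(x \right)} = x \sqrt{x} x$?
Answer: $- \frac{2861479098}{132209} \approx -21644.0$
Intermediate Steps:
$I{\left(x \right)} = x^{\frac{5}{2}}$ ($I{\left(x \right)} = x^{\frac{3}{2}} x = x^{\frac{5}{2}}$)
$\left(- \frac{47}{\frac{111}{118} + \frac{I{\left(1 \right)}}{-32}} - \frac{160}{-77}\right) - 21594 = \left(- \frac{47}{\frac{111}{118} + \frac{1^{\frac{5}{2}}}{-32}} - \frac{160}{-77}\right) - 21594 = \left(- \frac{47}{111 \cdot \frac{1}{118} + 1 \left(- \frac{1}{32}\right)} - - \frac{160}{77}\right) - 21594 = \left(- \frac{47}{\frac{111}{118} - \frac{1}{32}} + \frac{160}{77}\right) - 21594 = \left(- \frac{47}{\frac{1717}{1888}} + \frac{160}{77}\right) - 21594 = \left(\left(-47\right) \frac{1888}{1717} + \frac{160}{77}\right) - 21594 = \left(- \frac{88736}{1717} + \frac{160}{77}\right) - 21594 = - \frac{6557952}{132209} - 21594 = - \frac{2861479098}{132209}$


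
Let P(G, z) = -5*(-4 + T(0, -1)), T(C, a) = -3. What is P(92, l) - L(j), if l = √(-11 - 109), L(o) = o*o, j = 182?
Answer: -33089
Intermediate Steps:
L(o) = o²
l = 2*I*√30 (l = √(-120) = 2*I*√30 ≈ 10.954*I)
P(G, z) = 35 (P(G, z) = -5*(-4 - 3) = -5*(-7) = 35)
P(92, l) - L(j) = 35 - 1*182² = 35 - 1*33124 = 35 - 33124 = -33089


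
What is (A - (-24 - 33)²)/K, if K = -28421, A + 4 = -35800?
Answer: 39053/28421 ≈ 1.3741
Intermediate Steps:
A = -35804 (A = -4 - 35800 = -35804)
(A - (-24 - 33)²)/K = (-35804 - (-24 - 33)²)/(-28421) = (-35804 - 1*(-57)²)*(-1/28421) = (-35804 - 1*3249)*(-1/28421) = (-35804 - 3249)*(-1/28421) = -39053*(-1/28421) = 39053/28421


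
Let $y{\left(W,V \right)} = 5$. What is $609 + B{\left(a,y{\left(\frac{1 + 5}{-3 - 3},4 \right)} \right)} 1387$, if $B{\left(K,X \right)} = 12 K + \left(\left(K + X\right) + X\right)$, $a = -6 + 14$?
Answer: $158727$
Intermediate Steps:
$a = 8$
$B{\left(K,X \right)} = 2 X + 13 K$ ($B{\left(K,X \right)} = 12 K + \left(K + 2 X\right) = 2 X + 13 K$)
$609 + B{\left(a,y{\left(\frac{1 + 5}{-3 - 3},4 \right)} \right)} 1387 = 609 + \left(2 \cdot 5 + 13 \cdot 8\right) 1387 = 609 + \left(10 + 104\right) 1387 = 609 + 114 \cdot 1387 = 609 + 158118 = 158727$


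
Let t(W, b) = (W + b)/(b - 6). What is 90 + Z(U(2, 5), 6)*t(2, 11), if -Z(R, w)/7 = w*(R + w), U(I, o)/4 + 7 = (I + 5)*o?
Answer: -63978/5 ≈ -12796.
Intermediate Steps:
U(I, o) = -28 + 4*o*(5 + I) (U(I, o) = -28 + 4*((I + 5)*o) = -28 + 4*((5 + I)*o) = -28 + 4*(o*(5 + I)) = -28 + 4*o*(5 + I))
Z(R, w) = -7*w*(R + w)
t(W, b) = (W + b)/(-6 + b)
90 + Z(U(2, 5), 6)*t(2, 11) = 90 + (-7*6*((-28 + 20*5 + 4*2*5) + 6))*((2 + 11)/(-6 + 11)) = 90 + (-7*6*((-28 + 100 + 40) + 6))*(13/5) = 90 + (-7*6*(112 + 6))*((⅕)*13) = 90 - 7*6*118*(13/5) = 90 - 4956*13/5 = 90 - 64428/5 = -63978/5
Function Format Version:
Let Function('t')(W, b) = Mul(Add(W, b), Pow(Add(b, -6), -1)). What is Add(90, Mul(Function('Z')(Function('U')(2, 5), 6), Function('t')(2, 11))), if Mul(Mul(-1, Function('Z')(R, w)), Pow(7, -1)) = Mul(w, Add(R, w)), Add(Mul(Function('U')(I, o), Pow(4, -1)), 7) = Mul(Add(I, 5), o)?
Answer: Rational(-63978, 5) ≈ -12796.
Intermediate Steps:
Function('U')(I, o) = Add(-28, Mul(4, o, Add(5, I))) (Function('U')(I, o) = Add(-28, Mul(4, Mul(Add(I, 5), o))) = Add(-28, Mul(4, Mul(Add(5, I), o))) = Add(-28, Mul(4, Mul(o, Add(5, I)))) = Add(-28, Mul(4, o, Add(5, I))))
Function('Z')(R, w) = Mul(-7, w, Add(R, w)) (Function('Z')(R, w) = Mul(-7, Mul(w, Add(R, w))) = Mul(-7, w, Add(R, w)))
Function('t')(W, b) = Mul(Pow(Add(-6, b), -1), Add(W, b)) (Function('t')(W, b) = Mul(Add(W, b), Pow(Add(-6, b), -1)) = Mul(Pow(Add(-6, b), -1), Add(W, b)))
Add(90, Mul(Function('Z')(Function('U')(2, 5), 6), Function('t')(2, 11))) = Add(90, Mul(Mul(-7, 6, Add(Add(-28, Mul(20, 5), Mul(4, 2, 5)), 6)), Mul(Pow(Add(-6, 11), -1), Add(2, 11)))) = Add(90, Mul(Mul(-7, 6, Add(Add(-28, 100, 40), 6)), Mul(Pow(5, -1), 13))) = Add(90, Mul(Mul(-7, 6, Add(112, 6)), Mul(Rational(1, 5), 13))) = Add(90, Mul(Mul(-7, 6, 118), Rational(13, 5))) = Add(90, Mul(-4956, Rational(13, 5))) = Add(90, Rational(-64428, 5)) = Rational(-63978, 5)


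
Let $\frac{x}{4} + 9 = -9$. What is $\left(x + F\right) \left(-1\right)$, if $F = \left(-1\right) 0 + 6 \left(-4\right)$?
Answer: $96$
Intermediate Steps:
$x = -72$ ($x = -36 + 4 \left(-9\right) = -36 - 36 = -72$)
$F = -24$ ($F = 0 - 24 = -24$)
$\left(x + F\right) \left(-1\right) = \left(-72 - 24\right) \left(-1\right) = \left(-96\right) \left(-1\right) = 96$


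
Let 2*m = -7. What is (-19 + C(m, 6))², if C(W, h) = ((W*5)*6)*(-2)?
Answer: 36481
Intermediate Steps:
m = -7/2 (m = (½)*(-7) = -7/2 ≈ -3.5000)
C(W, h) = -60*W (C(W, h) = ((5*W)*6)*(-2) = (30*W)*(-2) = -60*W)
(-19 + C(m, 6))² = (-19 - 60*(-7/2))² = (-19 + 210)² = 191² = 36481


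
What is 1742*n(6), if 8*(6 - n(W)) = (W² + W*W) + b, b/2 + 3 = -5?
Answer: -1742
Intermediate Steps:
b = -16 (b = -6 + 2*(-5) = -6 - 10 = -16)
n(W) = 8 - W²/4 (n(W) = 6 - ((W² + W*W) - 16)/8 = 6 - ((W² + W²) - 16)/8 = 6 - (2*W² - 16)/8 = 6 - (-16 + 2*W²)/8 = 6 + (2 - W²/4) = 8 - W²/4)
1742*n(6) = 1742*(8 - ¼*6²) = 1742*(8 - ¼*36) = 1742*(8 - 9) = 1742*(-1) = -1742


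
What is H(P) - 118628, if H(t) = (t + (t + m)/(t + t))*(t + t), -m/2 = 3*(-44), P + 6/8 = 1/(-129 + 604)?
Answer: -213646350709/1805000 ≈ -1.1836e+5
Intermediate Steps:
P = -1421/1900 (P = -¾ + 1/(-129 + 604) = -¾ + 1/475 = -1421/1900 ≈ -0.74789)
m = 264 (m = -6*(-44) = -2*(-132) = 264)
H(t) = 2*t*(t + (264 + t)/(2*t)) (H(t) = (t + (t + 264)/(t + t))*(t + t) = (t + (264 + t)/((2*t)))*(2*t) = (t + (264 + t)*(1/(2*t)))*(2*t) = (t + (264 + t)/(2*t))*(2*t) = 2*t*(t + (264 + t)/(2*t)))
H(P) - 118628 = (264 - 1421/1900 + 2*(-1421/1900)²) - 118628 = (264 - 1421/1900 + 2*(2019241/3610000)) - 118628 = (264 - 1421/1900 + 2019241/1805000) - 118628 = 477189291/1805000 - 118628 = -213646350709/1805000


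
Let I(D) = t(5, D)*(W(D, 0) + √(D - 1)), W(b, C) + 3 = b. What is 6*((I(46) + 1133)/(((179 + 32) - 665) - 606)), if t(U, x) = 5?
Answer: -2022/265 - 9*√5/106 ≈ -7.8200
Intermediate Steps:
W(b, C) = -3 + b
I(D) = -15 + 5*D + 5*√(-1 + D) (I(D) = 5*((-3 + D) + √(D - 1)) = 5*((-3 + D) + √(-1 + D)) = 5*(-3 + D + √(-1 + D)) = -15 + 5*D + 5*√(-1 + D))
6*((I(46) + 1133)/(((179 + 32) - 665) - 606)) = 6*(((-15 + 5*46 + 5*√(-1 + 46)) + 1133)/(((179 + 32) - 665) - 606)) = 6*(((-15 + 230 + 5*√45) + 1133)/((211 - 665) - 606)) = 6*(((-15 + 230 + 5*(3*√5)) + 1133)/(-454 - 606)) = 6*(((-15 + 230 + 15*√5) + 1133)/(-1060)) = 6*(((215 + 15*√5) + 1133)*(-1/1060)) = 6*((1348 + 15*√5)*(-1/1060)) = 6*(-337/265 - 3*√5/212) = -2022/265 - 9*√5/106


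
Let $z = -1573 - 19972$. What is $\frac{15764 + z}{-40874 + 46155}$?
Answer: $- \frac{5781}{5281} \approx -1.0947$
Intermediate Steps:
$z = -21545$ ($z = -1573 - 19972 = -21545$)
$\frac{15764 + z}{-40874 + 46155} = \frac{15764 - 21545}{-40874 + 46155} = - \frac{5781}{5281}$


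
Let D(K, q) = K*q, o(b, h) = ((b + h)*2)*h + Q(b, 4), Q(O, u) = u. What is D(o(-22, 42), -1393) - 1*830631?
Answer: -3176443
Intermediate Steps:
o(b, h) = 4 + h*(2*b + 2*h) (o(b, h) = ((b + h)*2)*h + 4 = (2*b + 2*h)*h + 4 = h*(2*b + 2*h) + 4 = 4 + h*(2*b + 2*h))
D(o(-22, 42), -1393) - 1*830631 = (4 + 2*42² + 2*(-22)*42)*(-1393) - 1*830631 = (4 + 2*1764 - 1848)*(-1393) - 830631 = (4 + 3528 - 1848)*(-1393) - 830631 = 1684*(-1393) - 830631 = -2345812 - 830631 = -3176443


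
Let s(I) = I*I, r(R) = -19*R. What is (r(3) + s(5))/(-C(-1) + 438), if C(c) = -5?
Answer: -32/443 ≈ -0.072235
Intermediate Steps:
s(I) = I**2
(r(3) + s(5))/(-C(-1) + 438) = (-19*3 + 5**2)/(-(-5) + 438) = (-57 + 25)/(-1*(-5) + 438) = -32/(5 + 438) = -32/443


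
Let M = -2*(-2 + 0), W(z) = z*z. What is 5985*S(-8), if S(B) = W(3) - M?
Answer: 29925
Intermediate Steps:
W(z) = z²
M = 4 (M = -2*(-2) = 4)
S(B) = 5 (S(B) = 3² - 1*4 = 9 - 4 = 5)
5985*S(-8) = 5985*5 = 29925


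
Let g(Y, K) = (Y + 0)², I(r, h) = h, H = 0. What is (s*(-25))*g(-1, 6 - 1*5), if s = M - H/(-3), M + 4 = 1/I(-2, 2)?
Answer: 175/2 ≈ 87.500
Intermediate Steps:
g(Y, K) = Y²
M = -7/2 (M = -4 + 1/2 = -4 + ½ = -7/2 ≈ -3.5000)
s = -7/2 (s = -7/2 - 0/(-3) = -7/2 - 0*(-1)/3 = -7/2 - 1*0 = -7/2 + 0 = -7/2 ≈ -3.5000)
(s*(-25))*g(-1, 6 - 1*5) = -7/2*(-25)*(-1)² = (175/2)*1 = 175/2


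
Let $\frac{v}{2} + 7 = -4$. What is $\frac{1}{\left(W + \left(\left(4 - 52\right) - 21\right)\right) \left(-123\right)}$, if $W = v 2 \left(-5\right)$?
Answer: $- \frac{1}{18573} \approx -5.3842 \cdot 10^{-5}$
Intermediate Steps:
$v = -22$ ($v = -14 + 2 \left(-4\right) = -14 - 8 = -22$)
$W = 220$ ($W = \left(-22\right) 2 \left(-5\right) = \left(-44\right) \left(-5\right) = 220$)
$\frac{1}{\left(W + \left(\left(4 - 52\right) - 21\right)\right) \left(-123\right)} = \frac{1}{\left(220 + \left(\left(4 - 52\right) - 21\right)\right) \left(-123\right)} = \frac{1}{\left(220 - 69\right) \left(-123\right)} = \frac{1}{151 \left(-123\right)} = \frac{1}{-18573} = - \frac{1}{18573}$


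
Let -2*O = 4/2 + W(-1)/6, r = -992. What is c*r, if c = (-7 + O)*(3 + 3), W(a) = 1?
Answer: 48112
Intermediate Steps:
O = -13/12 (O = -(4/2 + 1/6)/2 = -(4*(½) + 1*(⅙))/2 = -(2 + ⅙)/2 = -½*13/6 = -13/12 ≈ -1.0833)
c = -97/2 (c = (-7 - 13/12)*(3 + 3) = -97/12*6 = -97/2 ≈ -48.500)
c*r = -97/2*(-992) = 48112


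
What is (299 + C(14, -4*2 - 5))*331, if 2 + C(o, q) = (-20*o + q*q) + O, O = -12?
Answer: 57594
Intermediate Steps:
C(o, q) = -14 + q² - 20*o (C(o, q) = -2 + ((-20*o + q*q) - 12) = -2 + ((-20*o + q²) - 12) = -2 + ((q² - 20*o) - 12) = -2 + (-12 + q² - 20*o) = -14 + q² - 20*o)
(299 + C(14, -4*2 - 5))*331 = (299 + (-14 + (-4*2 - 5)² - 20*14))*331 = (299 + (-14 + (-8 - 5)² - 280))*331 = (299 + (-14 + (-13)² - 280))*331 = (299 + (-14 + 169 - 280))*331 = (299 - 125)*331 = 174*331 = 57594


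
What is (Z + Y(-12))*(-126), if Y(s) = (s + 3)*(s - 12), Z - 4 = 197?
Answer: -52542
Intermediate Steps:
Z = 201 (Z = 4 + 197 = 201)
Y(s) = (-12 + s)*(3 + s) (Y(s) = (3 + s)*(-12 + s) = (-12 + s)*(3 + s))
(Z + Y(-12))*(-126) = (201 + (-36 + (-12)² - 9*(-12)))*(-126) = (201 + (-36 + 144 + 108))*(-126) = (201 + 216)*(-126) = 417*(-126) = -52542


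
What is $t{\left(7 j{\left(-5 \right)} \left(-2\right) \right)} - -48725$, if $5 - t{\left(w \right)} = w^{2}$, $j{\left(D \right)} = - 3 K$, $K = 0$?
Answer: $48730$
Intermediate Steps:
$j{\left(D \right)} = 0$ ($j{\left(D \right)} = \left(-3\right) 0 = 0$)
$t{\left(w \right)} = 5 - w^{2}$
$t{\left(7 j{\left(-5 \right)} \left(-2\right) \right)} - -48725 = \left(5 - \left(7 \cdot 0 \left(-2\right)\right)^{2}\right) - -48725 = \left(5 - \left(0 \left(-2\right)\right)^{2}\right) + 48725 = \left(5 - 0^{2}\right) + 48725 = \left(5 - 0\right) + 48725 = \left(5 + 0\right) + 48725 = 5 + 48725 = 48730$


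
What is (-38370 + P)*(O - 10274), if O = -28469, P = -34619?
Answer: 2827812827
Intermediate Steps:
(-38370 + P)*(O - 10274) = (-38370 - 34619)*(-28469 - 10274) = -72989*(-38743) = 2827812827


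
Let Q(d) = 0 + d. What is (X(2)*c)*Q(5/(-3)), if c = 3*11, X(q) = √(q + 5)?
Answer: -55*√7 ≈ -145.52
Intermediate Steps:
X(q) = √(5 + q)
Q(d) = d
c = 33
(X(2)*c)*Q(5/(-3)) = (√(5 + 2)*33)*(5/(-3)) = (√7*33)*(5*(-⅓)) = (33*√7)*(-5/3) = -55*√7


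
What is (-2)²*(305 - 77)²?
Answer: 207936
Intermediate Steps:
(-2)²*(305 - 77)² = 4*228² = 4*51984 = 207936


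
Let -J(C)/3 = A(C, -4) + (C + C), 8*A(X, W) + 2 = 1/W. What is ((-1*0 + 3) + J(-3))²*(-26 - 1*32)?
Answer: -14169429/512 ≈ -27675.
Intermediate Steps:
A(X, W) = -¼ + 1/(8*W)
J(C) = 27/32 - 6*C (J(C) = -3*((⅛)*(1 - 2*(-4))/(-4) + (C + C)) = -3*((⅛)*(-¼)*(1 + 8) + 2*C) = -3*((⅛)*(-¼)*9 + 2*C) = -3*(-9/32 + 2*C) = 27/32 - 6*C)
((-1*0 + 3) + J(-3))²*(-26 - 1*32) = ((-1*0 + 3) + (27/32 - 6*(-3)))²*(-26 - 1*32) = ((0 + 3) + (27/32 + 18))²*(-26 - 32) = (3 + 603/32)²*(-58) = (699/32)²*(-58) = (488601/1024)*(-58) = -14169429/512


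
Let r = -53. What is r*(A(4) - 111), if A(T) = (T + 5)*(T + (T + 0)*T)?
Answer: -3657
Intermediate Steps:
A(T) = (5 + T)*(T + T²) (A(T) = (5 + T)*(T + T*T) = (5 + T)*(T + T²))
r*(A(4) - 111) = -53*(4*(5 + 4² + 6*4) - 111) = -53*(4*(5 + 16 + 24) - 111) = -53*(4*45 - 111) = -53*(180 - 111) = -53*69 = -3657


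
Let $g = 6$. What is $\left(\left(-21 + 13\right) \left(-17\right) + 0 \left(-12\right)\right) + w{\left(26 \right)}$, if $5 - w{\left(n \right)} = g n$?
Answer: $-15$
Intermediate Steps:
$w{\left(n \right)} = 5 - 6 n$
$\left(\left(-21 + 13\right) \left(-17\right) + 0 \left(-12\right)\right) + w{\left(26 \right)} = \left(\left(-21 + 13\right) \left(-17\right) + 0 \left(-12\right)\right) + \left(5 - 156\right) = \left(\left(-8\right) \left(-17\right) + 0\right) + \left(5 - 156\right) = \left(136 + 0\right) - 151 = 136 - 151 = -15$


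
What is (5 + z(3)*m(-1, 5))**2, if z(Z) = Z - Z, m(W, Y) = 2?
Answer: 25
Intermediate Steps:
z(Z) = 0
(5 + z(3)*m(-1, 5))**2 = (5 + 0*2)**2 = (5 + 0)**2 = 5**2 = 25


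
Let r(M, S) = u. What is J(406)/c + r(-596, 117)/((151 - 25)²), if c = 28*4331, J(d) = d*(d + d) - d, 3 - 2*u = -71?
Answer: 186854069/68758956 ≈ 2.7175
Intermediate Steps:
u = 37 (u = 3/2 - ½*(-71) = 3/2 + 71/2 = 37)
r(M, S) = 37
J(d) = -d + 2*d² (J(d) = d*(2*d) - d = 2*d² - d = -d + 2*d²)
c = 121268
J(406)/c + r(-596, 117)/((151 - 25)²) = (406*(-1 + 2*406))/121268 + 37/((151 - 25)²) = (406*(-1 + 812))*(1/121268) + 37/(126²) = (406*811)*(1/121268) + 37/15876 = 329266*(1/121268) + 37*(1/15876) = 23519/8662 + 37/15876 = 186854069/68758956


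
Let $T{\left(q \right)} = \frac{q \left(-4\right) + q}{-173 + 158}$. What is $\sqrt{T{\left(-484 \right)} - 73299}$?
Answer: $\frac{i \sqrt{1834895}}{5} \approx 270.92 i$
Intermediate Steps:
$T{\left(q \right)} = \frac{q}{5}$ ($T{\left(q \right)} = \frac{- 4 q + q}{-15} = - 3 q \left(- \frac{1}{15}\right) = \frac{q}{5}$)
$\sqrt{T{\left(-484 \right)} - 73299} = \sqrt{\frac{1}{5} \left(-484\right) - 73299} = \sqrt{- \frac{484}{5} - 73299} = \sqrt{- \frac{366979}{5}} = \frac{i \sqrt{1834895}}{5}$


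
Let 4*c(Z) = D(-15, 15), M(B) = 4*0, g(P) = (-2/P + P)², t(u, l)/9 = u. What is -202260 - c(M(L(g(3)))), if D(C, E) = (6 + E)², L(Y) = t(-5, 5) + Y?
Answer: -809481/4 ≈ -2.0237e+5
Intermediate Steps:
t(u, l) = 9*u
g(P) = (P - 2/P)²
L(Y) = -45 + Y (L(Y) = 9*(-5) + Y = -45 + Y)
M(B) = 0
c(Z) = 441/4 (c(Z) = (6 + 15)²/4 = (¼)*21² = (¼)*441 = 441/4)
-202260 - c(M(L(g(3)))) = -202260 - 1*441/4 = -202260 - 441/4 = -809481/4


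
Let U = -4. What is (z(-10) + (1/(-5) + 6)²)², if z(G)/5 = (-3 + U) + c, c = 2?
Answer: 46656/625 ≈ 74.650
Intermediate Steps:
z(G) = -25 (z(G) = 5*((-3 - 4) + 2) = 5*(-7 + 2) = 5*(-5) = -25)
(z(-10) + (1/(-5) + 6)²)² = (-25 + (1/(-5) + 6)²)² = (-25 + (-⅕ + 6)²)² = (-25 + (29/5)²)² = (-25 + 841/25)² = (216/25)² = 46656/625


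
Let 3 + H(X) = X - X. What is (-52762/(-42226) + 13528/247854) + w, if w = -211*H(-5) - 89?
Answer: 1426772215063/2616470751 ≈ 545.30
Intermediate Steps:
H(X) = -3 (H(X) = -3 + (X - X) = -3 + 0 = -3)
w = 544 (w = -211*(-3) - 89 = 633 - 89 = 544)
(-52762/(-42226) + 13528/247854) + w = (-52762/(-42226) + 13528/247854) + 544 = (-52762*(-1/42226) + 13528*(1/247854)) + 544 = (26381/21113 + 6764/123927) + 544 = 3412126519/2616470751 + 544 = 1426772215063/2616470751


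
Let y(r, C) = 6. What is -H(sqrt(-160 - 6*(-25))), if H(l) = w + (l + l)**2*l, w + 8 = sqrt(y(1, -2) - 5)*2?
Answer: 6 + 40*I*sqrt(10) ≈ 6.0 + 126.49*I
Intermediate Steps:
w = -6 (w = -8 + sqrt(6 - 5)*2 = -8 + sqrt(1)*2 = -8 + 1*2 = -8 + 2 = -6)
H(l) = -6 + 4*l**3 (H(l) = -6 + (l + l)**2*l = -6 + (2*l)**2*l = -6 + (4*l**2)*l = -6 + 4*l**3)
-H(sqrt(-160 - 6*(-25))) = -(-6 + 4*(sqrt(-160 - 6*(-25)))**3) = -(-6 + 4*(sqrt(-160 + 150))**3) = -(-6 + 4*(sqrt(-10))**3) = -(-6 + 4*(I*sqrt(10))**3) = -(-6 + 4*(-10*I*sqrt(10))) = -(-6 - 40*I*sqrt(10)) = 6 + 40*I*sqrt(10)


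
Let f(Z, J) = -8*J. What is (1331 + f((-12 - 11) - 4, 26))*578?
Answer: 649094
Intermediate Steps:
(1331 + f((-12 - 11) - 4, 26))*578 = (1331 - 8*26)*578 = (1331 - 208)*578 = 1123*578 = 649094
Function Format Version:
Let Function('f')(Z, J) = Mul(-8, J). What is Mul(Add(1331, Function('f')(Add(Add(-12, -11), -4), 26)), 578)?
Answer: 649094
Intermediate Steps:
Mul(Add(1331, Function('f')(Add(Add(-12, -11), -4), 26)), 578) = Mul(Add(1331, Mul(-8, 26)), 578) = Mul(Add(1331, -208), 578) = Mul(1123, 578) = 649094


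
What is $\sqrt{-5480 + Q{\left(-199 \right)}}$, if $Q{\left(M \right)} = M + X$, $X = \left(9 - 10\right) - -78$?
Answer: $i \sqrt{5602} \approx 74.847 i$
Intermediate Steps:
$X = 77$ ($X = \left(9 - 10\right) + 78 = -1 + 78 = 77$)
$Q{\left(M \right)} = 77 + M$ ($Q{\left(M \right)} = M + 77 = 77 + M$)
$\sqrt{-5480 + Q{\left(-199 \right)}} = \sqrt{-5480 + \left(77 - 199\right)} = \sqrt{-5480 - 122} = \sqrt{-5602} = i \sqrt{5602}$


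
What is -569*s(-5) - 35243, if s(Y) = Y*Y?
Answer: -49468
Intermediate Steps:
s(Y) = Y**2
-569*s(-5) - 35243 = -569*(-5)**2 - 35243 = -569*25 - 35243 = -14225 - 35243 = -49468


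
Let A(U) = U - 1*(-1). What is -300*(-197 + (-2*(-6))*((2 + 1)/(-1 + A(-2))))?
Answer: 64500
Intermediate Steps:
A(U) = 1 + U (A(U) = U + 1 = 1 + U)
-300*(-197 + (-2*(-6))*((2 + 1)/(-1 + A(-2)))) = -300*(-197 + (-2*(-6))*((2 + 1)/(-1 + (1 - 2)))) = -300*(-197 + 12*(3/(-1 - 1))) = -300*(-197 + 12*(3/(-2))) = -300*(-197 + 12*(3*(-1/2))) = -300*(-197 + 12*(-3/2)) = -300*(-197 - 18) = -300*(-215) = -1*(-64500) = 64500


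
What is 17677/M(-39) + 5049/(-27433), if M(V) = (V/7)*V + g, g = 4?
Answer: 3386711086/42493717 ≈ 79.699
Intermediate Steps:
M(V) = 4 + V**2/7 (M(V) = (V/7)*V + 4 = V**2/7 + 4 = 4 + V**2/7)
17677/M(-39) + 5049/(-27433) = 17677/(4 + (1/7)*(-39)**2) + 5049/(-27433) = 17677/(4 + (1/7)*1521) + 5049*(-1/27433) = 17677/(4 + 1521/7) - 5049/27433 = 17677/(1549/7) - 5049/27433 = 17677*(7/1549) - 5049/27433 = 123739/1549 - 5049/27433 = 3386711086/42493717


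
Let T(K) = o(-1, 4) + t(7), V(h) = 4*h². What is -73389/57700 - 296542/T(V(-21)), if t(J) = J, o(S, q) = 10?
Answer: -17111721013/980900 ≈ -17445.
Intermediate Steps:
T(K) = 17 (T(K) = 10 + 7 = 17)
-73389/57700 - 296542/T(V(-21)) = -73389/57700 - 296542/17 = -17111721013/980900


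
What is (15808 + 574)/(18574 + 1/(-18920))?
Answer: 309947440/351420079 ≈ 0.88199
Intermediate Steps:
(15808 + 574)/(18574 + 1/(-18920)) = 16382/(18574 - 1/18920) = 16382/(351420079/18920) = 16382*(18920/351420079) = 309947440/351420079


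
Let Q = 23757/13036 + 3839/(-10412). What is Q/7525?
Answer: 4932817/25534362770 ≈ 0.00019318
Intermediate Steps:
Q = 24664085/16966354 (Q = 23757*(1/13036) + 3839*(-1/10412) = 23757/13036 - 3839/10412 = 24664085/16966354 ≈ 1.4537)
Q/7525 = (24664085/16966354)/7525 = (24664085/16966354)*(1/7525) = 4932817/25534362770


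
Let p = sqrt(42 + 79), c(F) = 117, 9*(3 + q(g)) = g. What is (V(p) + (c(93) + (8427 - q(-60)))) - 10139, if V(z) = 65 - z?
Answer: -4594/3 ≈ -1531.3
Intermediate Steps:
q(g) = -3 + g/9
p = 11 (p = sqrt(121) = 11)
(V(p) + (c(93) + (8427 - q(-60)))) - 10139 = ((65 - 1*11) + (117 + (8427 - (-3 + (1/9)*(-60))))) - 10139 = ((65 - 11) + (117 + (8427 - (-3 - 20/3)))) - 10139 = (54 + (117 + (8427 - 1*(-29/3)))) - 10139 = (54 + (117 + (8427 + 29/3))) - 10139 = (54 + (117 + 25310/3)) - 10139 = (54 + 25661/3) - 10139 = 25823/3 - 10139 = -4594/3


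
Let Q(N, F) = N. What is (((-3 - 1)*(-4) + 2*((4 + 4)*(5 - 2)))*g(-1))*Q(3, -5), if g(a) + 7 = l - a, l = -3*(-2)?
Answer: 0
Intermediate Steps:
l = 6
g(a) = -1 - a (g(a) = -7 + (6 - a) = -1 - a)
(((-3 - 1)*(-4) + 2*((4 + 4)*(5 - 2)))*g(-1))*Q(3, -5) = (((-3 - 1)*(-4) + 2*((4 + 4)*(5 - 2)))*(-1 - 1*(-1)))*3 = ((-4*(-4) + 2*(8*3))*(-1 + 1))*3 = ((16 + 2*24)*0)*3 = ((16 + 48)*0)*3 = (64*0)*3 = 0*3 = 0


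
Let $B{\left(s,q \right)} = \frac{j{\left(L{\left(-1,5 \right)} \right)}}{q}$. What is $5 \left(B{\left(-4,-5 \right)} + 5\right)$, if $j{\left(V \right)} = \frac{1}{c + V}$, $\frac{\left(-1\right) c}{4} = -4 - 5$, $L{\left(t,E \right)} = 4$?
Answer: $\frac{999}{40} \approx 24.975$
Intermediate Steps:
$c = 36$ ($c = - 4 \left(-4 - 5\right) = \left(-4\right) \left(-9\right) = 36$)
$j{\left(V \right)} = \frac{1}{36 + V}$
$B{\left(s,q \right)} = \frac{1}{40 q}$ ($B{\left(s,q \right)} = \frac{1}{\left(36 + 4\right) q} = \frac{1}{40 q}$)
$5 \left(B{\left(-4,-5 \right)} + 5\right) = 5 \left(\frac{1}{40 \left(-5\right)} + 5\right) = 5 \left(\frac{1}{40} \left(- \frac{1}{5}\right) + 5\right) = 5 \left(- \frac{1}{200} + 5\right) = 5 \cdot \frac{999}{200} = \frac{999}{40}$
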